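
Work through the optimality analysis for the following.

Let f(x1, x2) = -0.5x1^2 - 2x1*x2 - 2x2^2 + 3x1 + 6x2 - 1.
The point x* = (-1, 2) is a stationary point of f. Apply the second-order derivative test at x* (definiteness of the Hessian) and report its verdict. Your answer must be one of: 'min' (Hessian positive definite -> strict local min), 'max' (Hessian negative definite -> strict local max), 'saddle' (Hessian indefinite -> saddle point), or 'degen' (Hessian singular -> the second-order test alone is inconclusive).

Compute the Hessian H = grad^2 f:
  H = [[-1, -2], [-2, -4]]
Verify stationarity: grad f(x*) = H x* + g = (0, 0).
Eigenvalues of H: -5, 0.
H has a zero eigenvalue (singular; negative semidefinite but not definite), so H is neither positive definite, negative definite, nor indefinite. The second-order test alone is inconclusive -> degen.
(Indeed, f is constant along the null direction of H through x*, so x* is not a strict local extremum.)

degen


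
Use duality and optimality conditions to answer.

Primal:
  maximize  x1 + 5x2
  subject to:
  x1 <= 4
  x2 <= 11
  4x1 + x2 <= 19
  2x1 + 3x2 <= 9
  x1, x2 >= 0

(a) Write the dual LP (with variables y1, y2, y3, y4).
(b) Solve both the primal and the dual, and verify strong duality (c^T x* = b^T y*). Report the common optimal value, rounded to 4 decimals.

The standard primal-dual pair for 'max c^T x s.t. A x <= b, x >= 0' is:
  Dual:  min b^T y  s.t.  A^T y >= c,  y >= 0.

So the dual LP is:
  minimize  4y1 + 11y2 + 19y3 + 9y4
  subject to:
    y1 + 4y3 + 2y4 >= 1
    y2 + y3 + 3y4 >= 5
    y1, y2, y3, y4 >= 0

Solving the primal: x* = (0, 3).
  primal value c^T x* = 15.
Solving the dual: y* = (0, 0, 0, 1.6667).
  dual value b^T y* = 15.
Strong duality: c^T x* = b^T y*. Confirmed.

15


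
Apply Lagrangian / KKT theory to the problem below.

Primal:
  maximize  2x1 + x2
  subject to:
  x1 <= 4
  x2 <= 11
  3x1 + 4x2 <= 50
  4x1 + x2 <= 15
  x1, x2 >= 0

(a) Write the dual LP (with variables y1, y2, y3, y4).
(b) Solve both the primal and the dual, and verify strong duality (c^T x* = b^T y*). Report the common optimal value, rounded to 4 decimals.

The standard primal-dual pair for 'max c^T x s.t. A x <= b, x >= 0' is:
  Dual:  min b^T y  s.t.  A^T y >= c,  y >= 0.

So the dual LP is:
  minimize  4y1 + 11y2 + 50y3 + 15y4
  subject to:
    y1 + 3y3 + 4y4 >= 2
    y2 + 4y3 + y4 >= 1
    y1, y2, y3, y4 >= 0

Solving the primal: x* = (1, 11).
  primal value c^T x* = 13.
Solving the dual: y* = (0, 0.5, 0, 0.5).
  dual value b^T y* = 13.
Strong duality: c^T x* = b^T y*. Confirmed.

13


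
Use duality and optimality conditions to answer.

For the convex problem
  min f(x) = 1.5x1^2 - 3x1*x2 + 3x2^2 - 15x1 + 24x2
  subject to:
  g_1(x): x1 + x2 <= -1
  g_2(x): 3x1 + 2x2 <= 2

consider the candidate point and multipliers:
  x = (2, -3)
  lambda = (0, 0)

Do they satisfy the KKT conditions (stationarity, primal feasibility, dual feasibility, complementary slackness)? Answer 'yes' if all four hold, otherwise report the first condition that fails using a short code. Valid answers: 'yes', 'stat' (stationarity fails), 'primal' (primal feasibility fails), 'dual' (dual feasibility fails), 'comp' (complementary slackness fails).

Gradient of f: grad f(x) = Q x + c = (0, 0)
Constraint values g_i(x) = a_i^T x - b_i:
  g_1((2, -3)) = 0
  g_2((2, -3)) = -2
Stationarity residual: grad f(x) + sum_i lambda_i a_i = (0, 0)
  -> stationarity OK
Primal feasibility (all g_i <= 0): OK
Dual feasibility (all lambda_i >= 0): OK
Complementary slackness (lambda_i * g_i(x) = 0 for all i): OK

Verdict: yes, KKT holds.

yes


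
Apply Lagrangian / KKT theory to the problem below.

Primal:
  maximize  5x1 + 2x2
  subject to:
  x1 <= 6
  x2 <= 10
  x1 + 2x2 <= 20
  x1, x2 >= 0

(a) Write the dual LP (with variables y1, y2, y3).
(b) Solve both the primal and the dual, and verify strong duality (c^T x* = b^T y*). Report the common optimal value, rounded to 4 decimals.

The standard primal-dual pair for 'max c^T x s.t. A x <= b, x >= 0' is:
  Dual:  min b^T y  s.t.  A^T y >= c,  y >= 0.

So the dual LP is:
  minimize  6y1 + 10y2 + 20y3
  subject to:
    y1 + y3 >= 5
    y2 + 2y3 >= 2
    y1, y2, y3 >= 0

Solving the primal: x* = (6, 7).
  primal value c^T x* = 44.
Solving the dual: y* = (4, 0, 1).
  dual value b^T y* = 44.
Strong duality: c^T x* = b^T y*. Confirmed.

44


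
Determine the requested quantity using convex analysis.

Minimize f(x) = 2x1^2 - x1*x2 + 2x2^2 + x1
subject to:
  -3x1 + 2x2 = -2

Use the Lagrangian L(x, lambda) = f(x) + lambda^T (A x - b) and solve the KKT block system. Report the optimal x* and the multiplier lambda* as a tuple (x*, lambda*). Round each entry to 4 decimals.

Form the Lagrangian:
  L(x, lambda) = (1/2) x^T Q x + c^T x + lambda^T (A x - b)
Stationarity (grad_x L = 0): Q x + c + A^T lambda = 0.
Primal feasibility: A x = b.

This gives the KKT block system:
  [ Q   A^T ] [ x     ]   [-c ]
  [ A    0  ] [ lambda ] = [ b ]

Solving the linear system:
  x*      = (0.4, -0.4)
  lambda* = (1)
  f(x*)   = 1.2

x* = (0.4, -0.4), lambda* = (1)


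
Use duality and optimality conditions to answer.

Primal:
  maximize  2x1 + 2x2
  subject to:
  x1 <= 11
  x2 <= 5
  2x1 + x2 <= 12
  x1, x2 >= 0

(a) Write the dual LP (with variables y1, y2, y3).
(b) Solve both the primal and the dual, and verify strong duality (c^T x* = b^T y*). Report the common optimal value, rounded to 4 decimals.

The standard primal-dual pair for 'max c^T x s.t. A x <= b, x >= 0' is:
  Dual:  min b^T y  s.t.  A^T y >= c,  y >= 0.

So the dual LP is:
  minimize  11y1 + 5y2 + 12y3
  subject to:
    y1 + 2y3 >= 2
    y2 + y3 >= 2
    y1, y2, y3 >= 0

Solving the primal: x* = (3.5, 5).
  primal value c^T x* = 17.
Solving the dual: y* = (0, 1, 1).
  dual value b^T y* = 17.
Strong duality: c^T x* = b^T y*. Confirmed.

17


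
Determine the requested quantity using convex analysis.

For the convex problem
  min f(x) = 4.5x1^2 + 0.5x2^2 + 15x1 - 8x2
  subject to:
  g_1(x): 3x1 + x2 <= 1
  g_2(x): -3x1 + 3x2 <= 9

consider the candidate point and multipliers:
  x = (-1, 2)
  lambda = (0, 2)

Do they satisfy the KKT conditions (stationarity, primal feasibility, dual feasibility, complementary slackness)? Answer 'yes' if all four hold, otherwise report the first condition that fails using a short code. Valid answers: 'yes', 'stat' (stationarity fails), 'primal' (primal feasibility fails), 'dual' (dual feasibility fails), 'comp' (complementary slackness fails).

Gradient of f: grad f(x) = Q x + c = (6, -6)
Constraint values g_i(x) = a_i^T x - b_i:
  g_1((-1, 2)) = -2
  g_2((-1, 2)) = 0
Stationarity residual: grad f(x) + sum_i lambda_i a_i = (0, 0)
  -> stationarity OK
Primal feasibility (all g_i <= 0): OK
Dual feasibility (all lambda_i >= 0): OK
Complementary slackness (lambda_i * g_i(x) = 0 for all i): OK

Verdict: yes, KKT holds.

yes


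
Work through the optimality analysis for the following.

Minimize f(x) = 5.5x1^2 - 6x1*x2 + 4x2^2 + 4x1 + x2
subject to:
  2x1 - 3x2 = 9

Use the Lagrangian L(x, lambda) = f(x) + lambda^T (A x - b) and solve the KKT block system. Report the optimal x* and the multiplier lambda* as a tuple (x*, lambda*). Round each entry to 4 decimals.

Form the Lagrangian:
  L(x, lambda) = (1/2) x^T Q x + c^T x + lambda^T (A x - b)
Stationarity (grad_x L = 0): Q x + c + A^T lambda = 0.
Primal feasibility: A x = b.

This gives the KKT block system:
  [ Q   A^T ] [ x     ]   [-c ]
  [ A    0  ] [ lambda ] = [ b ]

Solving the linear system:
  x*      = (-1.0169, -3.678)
  lambda* = (-7.4407)
  f(x*)   = 29.6102

x* = (-1.0169, -3.678), lambda* = (-7.4407)


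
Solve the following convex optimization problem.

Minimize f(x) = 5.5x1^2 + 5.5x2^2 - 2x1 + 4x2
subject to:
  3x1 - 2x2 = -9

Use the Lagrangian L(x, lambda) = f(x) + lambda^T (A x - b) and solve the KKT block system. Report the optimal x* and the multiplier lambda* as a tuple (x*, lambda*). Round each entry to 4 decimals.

Form the Lagrangian:
  L(x, lambda) = (1/2) x^T Q x + c^T x + lambda^T (A x - b)
Stationarity (grad_x L = 0): Q x + c + A^T lambda = 0.
Primal feasibility: A x = b.

This gives the KKT block system:
  [ Q   A^T ] [ x     ]   [-c ]
  [ A    0  ] [ lambda ] = [ b ]

Solving the linear system:
  x*      = (-2.1888, 1.2168)
  lambda* = (8.6923)
  f(x*)   = 43.7378

x* = (-2.1888, 1.2168), lambda* = (8.6923)


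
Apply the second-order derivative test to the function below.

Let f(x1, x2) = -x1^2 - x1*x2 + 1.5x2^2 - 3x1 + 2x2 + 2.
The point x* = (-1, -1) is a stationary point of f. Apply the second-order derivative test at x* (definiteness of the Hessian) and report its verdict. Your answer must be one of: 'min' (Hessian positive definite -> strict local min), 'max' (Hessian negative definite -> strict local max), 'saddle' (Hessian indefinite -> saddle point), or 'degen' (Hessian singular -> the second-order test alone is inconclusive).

Compute the Hessian H = grad^2 f:
  H = [[-2, -1], [-1, 3]]
Verify stationarity: grad f(x*) = H x* + g = (0, 0).
Eigenvalues of H: -2.1926, 3.1926.
Eigenvalues have mixed signs, so H is indefinite -> x* is a saddle point.

saddle


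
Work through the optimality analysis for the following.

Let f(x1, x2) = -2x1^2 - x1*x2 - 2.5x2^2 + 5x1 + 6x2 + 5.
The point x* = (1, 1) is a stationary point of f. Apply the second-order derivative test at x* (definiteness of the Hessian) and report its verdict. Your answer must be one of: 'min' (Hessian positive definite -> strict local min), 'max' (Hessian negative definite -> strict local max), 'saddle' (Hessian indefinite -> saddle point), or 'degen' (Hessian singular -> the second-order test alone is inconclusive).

Compute the Hessian H = grad^2 f:
  H = [[-4, -1], [-1, -5]]
Verify stationarity: grad f(x*) = H x* + g = (0, 0).
Eigenvalues of H: -5.618, -3.382.
Both eigenvalues < 0, so H is negative definite -> x* is a strict local max.

max


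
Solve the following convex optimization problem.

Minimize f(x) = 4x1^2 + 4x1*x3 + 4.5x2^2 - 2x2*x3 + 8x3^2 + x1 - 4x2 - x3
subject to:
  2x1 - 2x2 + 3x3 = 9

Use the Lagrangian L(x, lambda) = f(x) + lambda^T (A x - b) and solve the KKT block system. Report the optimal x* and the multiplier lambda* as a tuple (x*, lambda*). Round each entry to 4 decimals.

Form the Lagrangian:
  L(x, lambda) = (1/2) x^T Q x + c^T x + lambda^T (A x - b)
Stationarity (grad_x L = 0): Q x + c + A^T lambda = 0.
Primal feasibility: A x = b.

This gives the KKT block system:
  [ Q   A^T ] [ x     ]   [-c ]
  [ A    0  ] [ lambda ] = [ b ]

Solving the linear system:
  x*      = (1.479, -1.2445, 1.1843)
  lambda* = (-8.7847)
  f(x*)   = 42.1674

x* = (1.479, -1.2445, 1.1843), lambda* = (-8.7847)


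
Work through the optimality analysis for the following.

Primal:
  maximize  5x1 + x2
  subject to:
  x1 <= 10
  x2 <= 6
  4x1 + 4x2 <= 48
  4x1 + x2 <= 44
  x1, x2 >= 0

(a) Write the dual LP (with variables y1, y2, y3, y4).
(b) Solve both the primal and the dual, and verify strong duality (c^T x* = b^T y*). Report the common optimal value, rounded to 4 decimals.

The standard primal-dual pair for 'max c^T x s.t. A x <= b, x >= 0' is:
  Dual:  min b^T y  s.t.  A^T y >= c,  y >= 0.

So the dual LP is:
  minimize  10y1 + 6y2 + 48y3 + 44y4
  subject to:
    y1 + 4y3 + 4y4 >= 5
    y2 + 4y3 + y4 >= 1
    y1, y2, y3, y4 >= 0

Solving the primal: x* = (10, 2).
  primal value c^T x* = 52.
Solving the dual: y* = (4, 0, 0.25, 0).
  dual value b^T y* = 52.
Strong duality: c^T x* = b^T y*. Confirmed.

52


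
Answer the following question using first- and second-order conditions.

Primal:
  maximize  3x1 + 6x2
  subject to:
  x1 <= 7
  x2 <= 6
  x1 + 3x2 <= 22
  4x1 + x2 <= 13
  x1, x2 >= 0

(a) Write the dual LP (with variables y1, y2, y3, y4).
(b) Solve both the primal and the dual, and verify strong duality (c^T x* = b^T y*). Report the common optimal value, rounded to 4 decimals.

The standard primal-dual pair for 'max c^T x s.t. A x <= b, x >= 0' is:
  Dual:  min b^T y  s.t.  A^T y >= c,  y >= 0.

So the dual LP is:
  minimize  7y1 + 6y2 + 22y3 + 13y4
  subject to:
    y1 + y3 + 4y4 >= 3
    y2 + 3y3 + y4 >= 6
    y1, y2, y3, y4 >= 0

Solving the primal: x* = (1.75, 6).
  primal value c^T x* = 41.25.
Solving the dual: y* = (0, 5.25, 0, 0.75).
  dual value b^T y* = 41.25.
Strong duality: c^T x* = b^T y*. Confirmed.

41.25


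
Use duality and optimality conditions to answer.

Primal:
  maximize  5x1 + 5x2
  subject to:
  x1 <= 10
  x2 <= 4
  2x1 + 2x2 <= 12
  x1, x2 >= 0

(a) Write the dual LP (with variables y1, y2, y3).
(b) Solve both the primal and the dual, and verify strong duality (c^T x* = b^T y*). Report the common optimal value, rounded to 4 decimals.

The standard primal-dual pair for 'max c^T x s.t. A x <= b, x >= 0' is:
  Dual:  min b^T y  s.t.  A^T y >= c,  y >= 0.

So the dual LP is:
  minimize  10y1 + 4y2 + 12y3
  subject to:
    y1 + 2y3 >= 5
    y2 + 2y3 >= 5
    y1, y2, y3 >= 0

Solving the primal: x* = (6, 0).
  primal value c^T x* = 30.
Solving the dual: y* = (0, 0, 2.5).
  dual value b^T y* = 30.
Strong duality: c^T x* = b^T y*. Confirmed.

30


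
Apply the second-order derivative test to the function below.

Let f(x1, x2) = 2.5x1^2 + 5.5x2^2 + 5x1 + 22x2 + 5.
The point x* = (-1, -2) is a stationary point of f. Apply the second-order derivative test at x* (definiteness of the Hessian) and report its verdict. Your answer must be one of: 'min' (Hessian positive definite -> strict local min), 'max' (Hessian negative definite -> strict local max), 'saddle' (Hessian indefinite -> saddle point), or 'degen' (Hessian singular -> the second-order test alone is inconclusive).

Compute the Hessian H = grad^2 f:
  H = [[5, 0], [0, 11]]
Verify stationarity: grad f(x*) = H x* + g = (0, 0).
Eigenvalues of H: 5, 11.
Both eigenvalues > 0, so H is positive definite -> x* is a strict local min.

min


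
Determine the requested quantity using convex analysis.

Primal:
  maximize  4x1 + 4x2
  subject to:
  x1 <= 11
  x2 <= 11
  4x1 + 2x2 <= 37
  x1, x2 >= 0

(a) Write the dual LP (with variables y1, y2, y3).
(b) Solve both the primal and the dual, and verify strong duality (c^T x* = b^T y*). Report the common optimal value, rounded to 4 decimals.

The standard primal-dual pair for 'max c^T x s.t. A x <= b, x >= 0' is:
  Dual:  min b^T y  s.t.  A^T y >= c,  y >= 0.

So the dual LP is:
  minimize  11y1 + 11y2 + 37y3
  subject to:
    y1 + 4y3 >= 4
    y2 + 2y3 >= 4
    y1, y2, y3 >= 0

Solving the primal: x* = (3.75, 11).
  primal value c^T x* = 59.
Solving the dual: y* = (0, 2, 1).
  dual value b^T y* = 59.
Strong duality: c^T x* = b^T y*. Confirmed.

59


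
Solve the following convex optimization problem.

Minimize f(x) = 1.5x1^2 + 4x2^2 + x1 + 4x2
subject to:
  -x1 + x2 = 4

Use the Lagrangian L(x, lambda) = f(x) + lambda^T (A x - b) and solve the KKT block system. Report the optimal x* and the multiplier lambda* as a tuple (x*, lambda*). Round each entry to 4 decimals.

Form the Lagrangian:
  L(x, lambda) = (1/2) x^T Q x + c^T x + lambda^T (A x - b)
Stationarity (grad_x L = 0): Q x + c + A^T lambda = 0.
Primal feasibility: A x = b.

This gives the KKT block system:
  [ Q   A^T ] [ x     ]   [-c ]
  [ A    0  ] [ lambda ] = [ b ]

Solving the linear system:
  x*      = (-3.3636, 0.6364)
  lambda* = (-9.0909)
  f(x*)   = 17.7727

x* = (-3.3636, 0.6364), lambda* = (-9.0909)


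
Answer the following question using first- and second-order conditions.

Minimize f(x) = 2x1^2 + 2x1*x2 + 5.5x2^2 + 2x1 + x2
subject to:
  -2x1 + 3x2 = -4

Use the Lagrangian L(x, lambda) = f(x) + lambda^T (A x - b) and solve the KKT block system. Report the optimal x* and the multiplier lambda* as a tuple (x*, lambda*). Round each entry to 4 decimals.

Form the Lagrangian:
  L(x, lambda) = (1/2) x^T Q x + c^T x + lambda^T (A x - b)
Stationarity (grad_x L = 0): Q x + c + A^T lambda = 0.
Primal feasibility: A x = b.

This gives the KKT block system:
  [ Q   A^T ] [ x     ]   [-c ]
  [ A    0  ] [ lambda ] = [ b ]

Solving the linear system:
  x*      = (0.8462, -0.7692)
  lambda* = (1.9231)
  f(x*)   = 4.3077

x* = (0.8462, -0.7692), lambda* = (1.9231)


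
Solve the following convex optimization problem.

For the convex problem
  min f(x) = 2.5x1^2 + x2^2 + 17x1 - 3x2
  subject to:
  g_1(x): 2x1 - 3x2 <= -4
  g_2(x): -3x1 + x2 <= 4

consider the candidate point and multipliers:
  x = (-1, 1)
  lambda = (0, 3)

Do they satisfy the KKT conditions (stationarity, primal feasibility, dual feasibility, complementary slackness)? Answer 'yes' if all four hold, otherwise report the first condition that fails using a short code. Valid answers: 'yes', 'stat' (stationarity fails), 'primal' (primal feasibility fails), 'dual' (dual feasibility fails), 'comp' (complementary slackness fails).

Gradient of f: grad f(x) = Q x + c = (12, -1)
Constraint values g_i(x) = a_i^T x - b_i:
  g_1((-1, 1)) = -1
  g_2((-1, 1)) = 0
Stationarity residual: grad f(x) + sum_i lambda_i a_i = (3, 2)
  -> stationarity FAILS
Primal feasibility (all g_i <= 0): OK
Dual feasibility (all lambda_i >= 0): OK
Complementary slackness (lambda_i * g_i(x) = 0 for all i): OK

Verdict: the first failing condition is stationarity -> stat.

stat


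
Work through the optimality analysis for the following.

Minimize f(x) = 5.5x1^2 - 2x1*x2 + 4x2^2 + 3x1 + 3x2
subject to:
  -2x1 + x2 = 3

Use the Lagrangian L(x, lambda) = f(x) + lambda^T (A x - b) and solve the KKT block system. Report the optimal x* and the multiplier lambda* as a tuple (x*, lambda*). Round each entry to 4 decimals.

Form the Lagrangian:
  L(x, lambda) = (1/2) x^T Q x + c^T x + lambda^T (A x - b)
Stationarity (grad_x L = 0): Q x + c + A^T lambda = 0.
Primal feasibility: A x = b.

This gives the KKT block system:
  [ Q   A^T ] [ x     ]   [-c ]
  [ A    0  ] [ lambda ] = [ b ]

Solving the linear system:
  x*      = (-1.4571, 0.0857)
  lambda* = (-6.6)
  f(x*)   = 7.8429

x* = (-1.4571, 0.0857), lambda* = (-6.6)


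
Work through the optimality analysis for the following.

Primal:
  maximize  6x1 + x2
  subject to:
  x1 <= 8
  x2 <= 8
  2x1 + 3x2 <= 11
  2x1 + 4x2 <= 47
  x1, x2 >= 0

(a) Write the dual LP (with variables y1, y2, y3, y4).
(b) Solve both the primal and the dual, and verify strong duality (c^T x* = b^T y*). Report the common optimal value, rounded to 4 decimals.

The standard primal-dual pair for 'max c^T x s.t. A x <= b, x >= 0' is:
  Dual:  min b^T y  s.t.  A^T y >= c,  y >= 0.

So the dual LP is:
  minimize  8y1 + 8y2 + 11y3 + 47y4
  subject to:
    y1 + 2y3 + 2y4 >= 6
    y2 + 3y3 + 4y4 >= 1
    y1, y2, y3, y4 >= 0

Solving the primal: x* = (5.5, 0).
  primal value c^T x* = 33.
Solving the dual: y* = (0, 0, 3, 0).
  dual value b^T y* = 33.
Strong duality: c^T x* = b^T y*. Confirmed.

33


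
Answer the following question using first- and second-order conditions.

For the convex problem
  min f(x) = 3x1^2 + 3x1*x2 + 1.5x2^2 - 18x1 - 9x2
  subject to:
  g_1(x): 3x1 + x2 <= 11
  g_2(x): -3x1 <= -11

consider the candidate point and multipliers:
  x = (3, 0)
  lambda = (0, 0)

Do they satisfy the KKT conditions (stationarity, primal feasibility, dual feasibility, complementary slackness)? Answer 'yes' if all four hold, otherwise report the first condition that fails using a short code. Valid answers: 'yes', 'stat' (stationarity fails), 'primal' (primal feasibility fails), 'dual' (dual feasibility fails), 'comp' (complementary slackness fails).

Gradient of f: grad f(x) = Q x + c = (0, 0)
Constraint values g_i(x) = a_i^T x - b_i:
  g_1((3, 0)) = -2
  g_2((3, 0)) = 2
Stationarity residual: grad f(x) + sum_i lambda_i a_i = (0, 0)
  -> stationarity OK
Primal feasibility (all g_i <= 0): FAILS
Dual feasibility (all lambda_i >= 0): OK
Complementary slackness (lambda_i * g_i(x) = 0 for all i): OK

Verdict: the first failing condition is primal_feasibility -> primal.

primal


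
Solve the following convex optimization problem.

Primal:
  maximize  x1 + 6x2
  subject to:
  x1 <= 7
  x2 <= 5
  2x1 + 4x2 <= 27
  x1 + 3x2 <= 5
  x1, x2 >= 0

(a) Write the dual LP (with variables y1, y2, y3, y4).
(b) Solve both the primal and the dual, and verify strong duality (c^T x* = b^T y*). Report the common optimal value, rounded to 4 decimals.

The standard primal-dual pair for 'max c^T x s.t. A x <= b, x >= 0' is:
  Dual:  min b^T y  s.t.  A^T y >= c,  y >= 0.

So the dual LP is:
  minimize  7y1 + 5y2 + 27y3 + 5y4
  subject to:
    y1 + 2y3 + y4 >= 1
    y2 + 4y3 + 3y4 >= 6
    y1, y2, y3, y4 >= 0

Solving the primal: x* = (0, 1.6667).
  primal value c^T x* = 10.
Solving the dual: y* = (0, 0, 0, 2).
  dual value b^T y* = 10.
Strong duality: c^T x* = b^T y*. Confirmed.

10


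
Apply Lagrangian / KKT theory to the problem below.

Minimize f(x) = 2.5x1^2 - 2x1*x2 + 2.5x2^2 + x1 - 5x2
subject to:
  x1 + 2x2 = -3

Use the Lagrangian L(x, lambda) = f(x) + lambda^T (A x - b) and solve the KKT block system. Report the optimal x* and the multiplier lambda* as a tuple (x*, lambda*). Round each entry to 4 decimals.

Form the Lagrangian:
  L(x, lambda) = (1/2) x^T Q x + c^T x + lambda^T (A x - b)
Stationarity (grad_x L = 0): Q x + c + A^T lambda = 0.
Primal feasibility: A x = b.

This gives the KKT block system:
  [ Q   A^T ] [ x     ]   [-c ]
  [ A    0  ] [ lambda ] = [ b ]

Solving the linear system:
  x*      = (-1.2424, -0.8788)
  lambda* = (3.4545)
  f(x*)   = 6.7576

x* = (-1.2424, -0.8788), lambda* = (3.4545)


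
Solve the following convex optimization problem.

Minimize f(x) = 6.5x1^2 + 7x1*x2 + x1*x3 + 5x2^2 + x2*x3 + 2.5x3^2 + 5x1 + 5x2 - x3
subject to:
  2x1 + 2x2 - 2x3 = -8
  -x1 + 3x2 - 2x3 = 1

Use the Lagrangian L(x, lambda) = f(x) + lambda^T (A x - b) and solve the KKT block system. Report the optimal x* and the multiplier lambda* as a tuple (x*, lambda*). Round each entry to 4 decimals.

Form the Lagrangian:
  L(x, lambda) = (1/2) x^T Q x + c^T x + lambda^T (A x - b)
Stationarity (grad_x L = 0): Q x + c + A^T lambda = 0.
Primal feasibility: A x = b.

This gives the KKT block system:
  [ Q   A^T ] [ x     ]   [-c ]
  [ A    0  ] [ lambda ] = [ b ]

Solving the linear system:
  x*      = (-2.7121, 0.8638, 2.1518)
  lambda* = (8.6712, -4.716)
  f(x*)   = 31.3463

x* = (-2.7121, 0.8638, 2.1518), lambda* = (8.6712, -4.716)


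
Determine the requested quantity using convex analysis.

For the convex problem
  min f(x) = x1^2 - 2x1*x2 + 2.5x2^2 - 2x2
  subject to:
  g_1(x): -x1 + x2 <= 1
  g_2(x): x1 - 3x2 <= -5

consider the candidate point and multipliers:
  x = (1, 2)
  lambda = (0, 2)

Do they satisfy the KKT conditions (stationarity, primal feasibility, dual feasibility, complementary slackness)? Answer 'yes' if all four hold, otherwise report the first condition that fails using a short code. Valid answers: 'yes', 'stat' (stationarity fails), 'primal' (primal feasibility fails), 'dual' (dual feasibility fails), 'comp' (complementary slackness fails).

Gradient of f: grad f(x) = Q x + c = (-2, 6)
Constraint values g_i(x) = a_i^T x - b_i:
  g_1((1, 2)) = 0
  g_2((1, 2)) = 0
Stationarity residual: grad f(x) + sum_i lambda_i a_i = (0, 0)
  -> stationarity OK
Primal feasibility (all g_i <= 0): OK
Dual feasibility (all lambda_i >= 0): OK
Complementary slackness (lambda_i * g_i(x) = 0 for all i): OK

Verdict: yes, KKT holds.

yes


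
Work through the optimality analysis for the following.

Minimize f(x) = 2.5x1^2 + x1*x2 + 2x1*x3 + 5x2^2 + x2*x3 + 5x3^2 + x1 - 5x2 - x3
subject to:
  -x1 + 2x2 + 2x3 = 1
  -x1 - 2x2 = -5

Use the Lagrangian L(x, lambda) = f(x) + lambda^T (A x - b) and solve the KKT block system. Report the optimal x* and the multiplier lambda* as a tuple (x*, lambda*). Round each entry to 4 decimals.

Form the Lagrangian:
  L(x, lambda) = (1/2) x^T Q x + c^T x + lambda^T (A x - b)
Stationarity (grad_x L = 0): Q x + c + A^T lambda = 0.
Primal feasibility: A x = b.

This gives the KKT block system:
  [ Q   A^T ] [ x     ]   [-c ]
  [ A    0  ] [ lambda ] = [ b ]

Solving the linear system:
  x*      = (1.4359, 1.7821, -0.5641)
  lambda* = (0.9936, 7.8397)
  f(x*)   = 15.6474

x* = (1.4359, 1.7821, -0.5641), lambda* = (0.9936, 7.8397)


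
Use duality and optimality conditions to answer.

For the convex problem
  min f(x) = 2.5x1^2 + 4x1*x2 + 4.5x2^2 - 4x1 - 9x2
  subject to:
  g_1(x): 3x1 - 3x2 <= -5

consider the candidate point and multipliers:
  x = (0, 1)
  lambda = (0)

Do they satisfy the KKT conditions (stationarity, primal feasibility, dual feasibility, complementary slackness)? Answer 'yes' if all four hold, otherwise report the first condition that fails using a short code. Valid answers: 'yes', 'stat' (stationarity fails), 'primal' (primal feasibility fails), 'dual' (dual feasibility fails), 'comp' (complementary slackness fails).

Gradient of f: grad f(x) = Q x + c = (0, 0)
Constraint values g_i(x) = a_i^T x - b_i:
  g_1((0, 1)) = 2
Stationarity residual: grad f(x) + sum_i lambda_i a_i = (0, 0)
  -> stationarity OK
Primal feasibility (all g_i <= 0): FAILS
Dual feasibility (all lambda_i >= 0): OK
Complementary slackness (lambda_i * g_i(x) = 0 for all i): OK

Verdict: the first failing condition is primal_feasibility -> primal.

primal


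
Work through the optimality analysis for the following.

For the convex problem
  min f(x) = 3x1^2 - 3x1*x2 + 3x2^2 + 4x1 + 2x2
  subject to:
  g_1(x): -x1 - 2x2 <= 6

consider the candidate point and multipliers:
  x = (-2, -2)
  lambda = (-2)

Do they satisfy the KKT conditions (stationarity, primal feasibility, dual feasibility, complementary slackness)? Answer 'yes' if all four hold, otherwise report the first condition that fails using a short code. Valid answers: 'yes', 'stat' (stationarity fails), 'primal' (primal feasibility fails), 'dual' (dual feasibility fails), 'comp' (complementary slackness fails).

Gradient of f: grad f(x) = Q x + c = (-2, -4)
Constraint values g_i(x) = a_i^T x - b_i:
  g_1((-2, -2)) = 0
Stationarity residual: grad f(x) + sum_i lambda_i a_i = (0, 0)
  -> stationarity OK
Primal feasibility (all g_i <= 0): OK
Dual feasibility (all lambda_i >= 0): FAILS
Complementary slackness (lambda_i * g_i(x) = 0 for all i): OK

Verdict: the first failing condition is dual_feasibility -> dual.

dual


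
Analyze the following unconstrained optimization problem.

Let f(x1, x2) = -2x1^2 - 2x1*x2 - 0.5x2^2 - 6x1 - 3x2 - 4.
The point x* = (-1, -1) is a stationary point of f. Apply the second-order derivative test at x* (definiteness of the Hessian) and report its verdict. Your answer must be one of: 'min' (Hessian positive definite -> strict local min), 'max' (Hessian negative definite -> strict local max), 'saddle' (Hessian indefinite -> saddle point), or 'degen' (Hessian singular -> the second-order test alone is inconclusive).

Compute the Hessian H = grad^2 f:
  H = [[-4, -2], [-2, -1]]
Verify stationarity: grad f(x*) = H x* + g = (0, 0).
Eigenvalues of H: -5, 0.
H has a zero eigenvalue (singular; negative semidefinite but not definite), so H is neither positive definite, negative definite, nor indefinite. The second-order test alone is inconclusive -> degen.
(Indeed, f is constant along the null direction of H through x*, so x* is not a strict local extremum.)

degen


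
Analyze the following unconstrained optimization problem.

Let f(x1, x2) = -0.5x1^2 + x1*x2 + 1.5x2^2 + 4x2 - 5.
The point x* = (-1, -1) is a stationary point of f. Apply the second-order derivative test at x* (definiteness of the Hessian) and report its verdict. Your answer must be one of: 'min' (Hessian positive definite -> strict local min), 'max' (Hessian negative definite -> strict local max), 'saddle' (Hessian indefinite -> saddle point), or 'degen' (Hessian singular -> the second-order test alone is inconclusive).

Compute the Hessian H = grad^2 f:
  H = [[-1, 1], [1, 3]]
Verify stationarity: grad f(x*) = H x* + g = (0, 0).
Eigenvalues of H: -1.2361, 3.2361.
Eigenvalues have mixed signs, so H is indefinite -> x* is a saddle point.

saddle


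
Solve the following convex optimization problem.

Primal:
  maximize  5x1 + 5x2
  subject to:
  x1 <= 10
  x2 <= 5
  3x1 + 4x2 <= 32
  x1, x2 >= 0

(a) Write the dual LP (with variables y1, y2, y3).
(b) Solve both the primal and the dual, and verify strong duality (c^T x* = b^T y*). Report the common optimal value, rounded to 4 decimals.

The standard primal-dual pair for 'max c^T x s.t. A x <= b, x >= 0' is:
  Dual:  min b^T y  s.t.  A^T y >= c,  y >= 0.

So the dual LP is:
  minimize  10y1 + 5y2 + 32y3
  subject to:
    y1 + 3y3 >= 5
    y2 + 4y3 >= 5
    y1, y2, y3 >= 0

Solving the primal: x* = (10, 0.5).
  primal value c^T x* = 52.5.
Solving the dual: y* = (1.25, 0, 1.25).
  dual value b^T y* = 52.5.
Strong duality: c^T x* = b^T y*. Confirmed.

52.5


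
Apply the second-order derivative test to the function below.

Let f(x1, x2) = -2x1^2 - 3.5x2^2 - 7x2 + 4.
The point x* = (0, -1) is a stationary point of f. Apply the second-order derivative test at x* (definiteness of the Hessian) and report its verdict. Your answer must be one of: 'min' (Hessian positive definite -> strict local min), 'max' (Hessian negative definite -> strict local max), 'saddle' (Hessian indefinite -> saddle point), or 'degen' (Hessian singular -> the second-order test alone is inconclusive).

Compute the Hessian H = grad^2 f:
  H = [[-4, 0], [0, -7]]
Verify stationarity: grad f(x*) = H x* + g = (0, 0).
Eigenvalues of H: -7, -4.
Both eigenvalues < 0, so H is negative definite -> x* is a strict local max.

max


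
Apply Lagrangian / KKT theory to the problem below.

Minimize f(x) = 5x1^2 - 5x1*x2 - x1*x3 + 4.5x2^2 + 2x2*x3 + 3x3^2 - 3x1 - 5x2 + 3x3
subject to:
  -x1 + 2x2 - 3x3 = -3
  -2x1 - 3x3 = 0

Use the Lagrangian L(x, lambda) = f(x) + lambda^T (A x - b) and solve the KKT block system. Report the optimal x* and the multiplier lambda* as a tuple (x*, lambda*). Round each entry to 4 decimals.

Form the Lagrangian:
  L(x, lambda) = (1/2) x^T Q x + c^T x + lambda^T (A x - b)
Stationarity (grad_x L = 0): Q x + c + A^T lambda = 0.
Primal feasibility: A x = b.

This gives the KKT block system:
  [ Q   A^T ] [ x     ]   [-c ]
  [ A    0  ] [ lambda ] = [ b ]

Solving the linear system:
  x*      = (-0.6089, -1.1956, 0.4059)
  lambda* = (5.952, -4.7343)
  f(x*)   = 13.4391

x* = (-0.6089, -1.1956, 0.4059), lambda* = (5.952, -4.7343)


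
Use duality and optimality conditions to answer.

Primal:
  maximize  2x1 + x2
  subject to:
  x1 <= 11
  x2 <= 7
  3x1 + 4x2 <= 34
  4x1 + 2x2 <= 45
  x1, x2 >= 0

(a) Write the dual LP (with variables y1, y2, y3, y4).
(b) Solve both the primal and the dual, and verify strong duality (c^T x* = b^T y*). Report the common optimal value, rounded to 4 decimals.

The standard primal-dual pair for 'max c^T x s.t. A x <= b, x >= 0' is:
  Dual:  min b^T y  s.t.  A^T y >= c,  y >= 0.

So the dual LP is:
  minimize  11y1 + 7y2 + 34y3 + 45y4
  subject to:
    y1 + 3y3 + 4y4 >= 2
    y2 + 4y3 + 2y4 >= 1
    y1, y2, y3, y4 >= 0

Solving the primal: x* = (11, 0.25).
  primal value c^T x* = 22.25.
Solving the dual: y* = (1.25, 0, 0.25, 0).
  dual value b^T y* = 22.25.
Strong duality: c^T x* = b^T y*. Confirmed.

22.25


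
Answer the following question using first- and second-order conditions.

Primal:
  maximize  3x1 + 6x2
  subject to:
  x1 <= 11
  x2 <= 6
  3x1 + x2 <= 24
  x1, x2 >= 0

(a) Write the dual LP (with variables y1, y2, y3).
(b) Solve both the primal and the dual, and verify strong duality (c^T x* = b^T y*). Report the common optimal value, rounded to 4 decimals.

The standard primal-dual pair for 'max c^T x s.t. A x <= b, x >= 0' is:
  Dual:  min b^T y  s.t.  A^T y >= c,  y >= 0.

So the dual LP is:
  minimize  11y1 + 6y2 + 24y3
  subject to:
    y1 + 3y3 >= 3
    y2 + y3 >= 6
    y1, y2, y3 >= 0

Solving the primal: x* = (6, 6).
  primal value c^T x* = 54.
Solving the dual: y* = (0, 5, 1).
  dual value b^T y* = 54.
Strong duality: c^T x* = b^T y*. Confirmed.

54


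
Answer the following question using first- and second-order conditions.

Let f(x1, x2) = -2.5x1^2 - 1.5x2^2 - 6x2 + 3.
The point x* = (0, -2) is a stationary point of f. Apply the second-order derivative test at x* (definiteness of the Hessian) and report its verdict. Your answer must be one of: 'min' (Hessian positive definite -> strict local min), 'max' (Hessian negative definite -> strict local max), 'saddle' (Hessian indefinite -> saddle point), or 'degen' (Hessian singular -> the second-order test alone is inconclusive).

Compute the Hessian H = grad^2 f:
  H = [[-5, 0], [0, -3]]
Verify stationarity: grad f(x*) = H x* + g = (0, 0).
Eigenvalues of H: -5, -3.
Both eigenvalues < 0, so H is negative definite -> x* is a strict local max.

max


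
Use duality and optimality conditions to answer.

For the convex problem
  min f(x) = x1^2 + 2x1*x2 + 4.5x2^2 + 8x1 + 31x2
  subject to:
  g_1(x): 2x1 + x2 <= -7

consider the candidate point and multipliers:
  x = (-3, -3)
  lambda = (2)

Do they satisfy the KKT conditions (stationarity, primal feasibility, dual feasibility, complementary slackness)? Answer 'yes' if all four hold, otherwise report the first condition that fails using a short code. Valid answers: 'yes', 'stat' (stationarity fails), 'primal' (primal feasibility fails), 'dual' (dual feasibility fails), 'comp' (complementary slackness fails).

Gradient of f: grad f(x) = Q x + c = (-4, -2)
Constraint values g_i(x) = a_i^T x - b_i:
  g_1((-3, -3)) = -2
Stationarity residual: grad f(x) + sum_i lambda_i a_i = (0, 0)
  -> stationarity OK
Primal feasibility (all g_i <= 0): OK
Dual feasibility (all lambda_i >= 0): OK
Complementary slackness (lambda_i * g_i(x) = 0 for all i): FAILS

Verdict: the first failing condition is complementary_slackness -> comp.

comp


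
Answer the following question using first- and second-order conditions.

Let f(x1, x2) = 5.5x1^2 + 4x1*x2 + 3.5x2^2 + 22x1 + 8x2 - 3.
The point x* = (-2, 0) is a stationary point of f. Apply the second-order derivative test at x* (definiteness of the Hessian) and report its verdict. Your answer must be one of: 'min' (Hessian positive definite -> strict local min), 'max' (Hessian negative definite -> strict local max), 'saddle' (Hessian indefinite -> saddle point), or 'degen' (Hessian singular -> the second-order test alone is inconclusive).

Compute the Hessian H = grad^2 f:
  H = [[11, 4], [4, 7]]
Verify stationarity: grad f(x*) = H x* + g = (0, 0).
Eigenvalues of H: 4.5279, 13.4721.
Both eigenvalues > 0, so H is positive definite -> x* is a strict local min.

min


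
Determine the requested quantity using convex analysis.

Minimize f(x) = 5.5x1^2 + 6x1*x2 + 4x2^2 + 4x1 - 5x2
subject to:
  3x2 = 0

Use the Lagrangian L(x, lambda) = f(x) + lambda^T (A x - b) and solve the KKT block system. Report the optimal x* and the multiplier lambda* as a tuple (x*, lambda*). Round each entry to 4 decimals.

Form the Lagrangian:
  L(x, lambda) = (1/2) x^T Q x + c^T x + lambda^T (A x - b)
Stationarity (grad_x L = 0): Q x + c + A^T lambda = 0.
Primal feasibility: A x = b.

This gives the KKT block system:
  [ Q   A^T ] [ x     ]   [-c ]
  [ A    0  ] [ lambda ] = [ b ]

Solving the linear system:
  x*      = (-0.3636, 0)
  lambda* = (2.3939)
  f(x*)   = -0.7273

x* = (-0.3636, 0), lambda* = (2.3939)


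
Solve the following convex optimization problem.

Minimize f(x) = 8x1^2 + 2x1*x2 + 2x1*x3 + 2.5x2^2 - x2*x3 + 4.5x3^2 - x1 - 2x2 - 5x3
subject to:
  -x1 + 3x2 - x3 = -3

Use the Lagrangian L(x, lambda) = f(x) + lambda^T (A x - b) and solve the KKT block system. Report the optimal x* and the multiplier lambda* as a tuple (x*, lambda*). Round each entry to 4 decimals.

Form the Lagrangian:
  L(x, lambda) = (1/2) x^T Q x + c^T x + lambda^T (A x - b)
Stationarity (grad_x L = 0): Q x + c + A^T lambda = 0.
Primal feasibility: A x = b.

This gives the KKT block system:
  [ Q   A^T ] [ x     ]   [-c ]
  [ A    0  ] [ lambda ] = [ b ]

Solving the linear system:
  x*      = (0.1932, -0.719, 0.6497)
  lambda* = (1.9528)
  f(x*)   = 1.9274

x* = (0.1932, -0.719, 0.6497), lambda* = (1.9528)


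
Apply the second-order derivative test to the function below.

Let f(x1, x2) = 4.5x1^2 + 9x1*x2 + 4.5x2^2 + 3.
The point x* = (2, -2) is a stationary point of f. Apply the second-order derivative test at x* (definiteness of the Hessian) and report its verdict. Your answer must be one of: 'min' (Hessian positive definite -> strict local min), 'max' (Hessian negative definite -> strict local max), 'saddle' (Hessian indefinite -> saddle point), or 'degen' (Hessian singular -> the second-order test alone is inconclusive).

Compute the Hessian H = grad^2 f:
  H = [[9, 9], [9, 9]]
Verify stationarity: grad f(x*) = H x* + g = (0, 0).
Eigenvalues of H: 0, 18.
H has a zero eigenvalue (singular; positive semidefinite but not definite), so H is neither positive definite, negative definite, nor indefinite. The second-order test alone is inconclusive -> degen.
(Indeed, f is constant along the null direction of H through x*, so x* is not a strict local extremum.)

degen


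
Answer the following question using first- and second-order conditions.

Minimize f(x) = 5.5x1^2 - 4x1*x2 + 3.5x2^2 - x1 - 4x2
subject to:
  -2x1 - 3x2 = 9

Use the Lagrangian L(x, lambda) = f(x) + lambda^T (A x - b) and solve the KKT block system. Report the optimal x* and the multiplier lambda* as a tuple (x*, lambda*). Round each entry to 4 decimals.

Form the Lagrangian:
  L(x, lambda) = (1/2) x^T Q x + c^T x + lambda^T (A x - b)
Stationarity (grad_x L = 0): Q x + c + A^T lambda = 0.
Primal feasibility: A x = b.

This gives the KKT block system:
  [ Q   A^T ] [ x     ]   [-c ]
  [ A    0  ] [ lambda ] = [ b ]

Solving the linear system:
  x*      = (-1.4229, -2.0514)
  lambda* = (-4.2229)
  f(x*)   = 23.8171

x* = (-1.4229, -2.0514), lambda* = (-4.2229)


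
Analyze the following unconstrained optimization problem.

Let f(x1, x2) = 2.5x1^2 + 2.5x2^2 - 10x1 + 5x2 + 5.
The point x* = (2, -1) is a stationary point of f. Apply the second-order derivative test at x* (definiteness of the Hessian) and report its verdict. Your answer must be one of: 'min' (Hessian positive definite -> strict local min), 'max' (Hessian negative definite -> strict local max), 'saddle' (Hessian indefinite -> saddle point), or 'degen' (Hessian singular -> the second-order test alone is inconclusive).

Compute the Hessian H = grad^2 f:
  H = [[5, 0], [0, 5]]
Verify stationarity: grad f(x*) = H x* + g = (0, 0).
Eigenvalues of H: 5, 5.
Both eigenvalues > 0, so H is positive definite -> x* is a strict local min.

min


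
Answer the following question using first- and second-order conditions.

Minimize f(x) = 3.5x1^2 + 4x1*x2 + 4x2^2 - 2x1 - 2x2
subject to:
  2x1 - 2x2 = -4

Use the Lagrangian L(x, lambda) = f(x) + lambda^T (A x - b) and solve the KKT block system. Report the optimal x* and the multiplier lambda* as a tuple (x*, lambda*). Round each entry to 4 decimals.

Form the Lagrangian:
  L(x, lambda) = (1/2) x^T Q x + c^T x + lambda^T (A x - b)
Stationarity (grad_x L = 0): Q x + c + A^T lambda = 0.
Primal feasibility: A x = b.

This gives the KKT block system:
  [ Q   A^T ] [ x     ]   [-c ]
  [ A    0  ] [ lambda ] = [ b ]

Solving the linear system:
  x*      = (-0.8696, 1.1304)
  lambda* = (1.7826)
  f(x*)   = 3.3043

x* = (-0.8696, 1.1304), lambda* = (1.7826)


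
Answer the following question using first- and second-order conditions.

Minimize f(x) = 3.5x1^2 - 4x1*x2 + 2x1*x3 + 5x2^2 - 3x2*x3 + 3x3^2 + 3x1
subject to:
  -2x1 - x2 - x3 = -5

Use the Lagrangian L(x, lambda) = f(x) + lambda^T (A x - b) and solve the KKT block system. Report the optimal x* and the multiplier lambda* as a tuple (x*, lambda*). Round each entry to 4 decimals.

Form the Lagrangian:
  L(x, lambda) = (1/2) x^T Q x + c^T x + lambda^T (A x - b)
Stationarity (grad_x L = 0): Q x + c + A^T lambda = 0.
Primal feasibility: A x = b.

This gives the KKT block system:
  [ Q   A^T ] [ x     ]   [-c ]
  [ A    0  ] [ lambda ] = [ b ]

Solving the linear system:
  x*      = (1.3646, 1.3011, 0.9696)
  lambda* = (4.6436)
  f(x*)   = 13.6561

x* = (1.3646, 1.3011, 0.9696), lambda* = (4.6436)


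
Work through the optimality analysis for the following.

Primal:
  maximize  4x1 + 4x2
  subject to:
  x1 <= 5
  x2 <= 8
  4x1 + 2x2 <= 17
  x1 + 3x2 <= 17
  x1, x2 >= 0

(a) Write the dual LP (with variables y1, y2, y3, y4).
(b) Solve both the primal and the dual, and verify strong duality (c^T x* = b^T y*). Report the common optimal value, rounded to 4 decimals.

The standard primal-dual pair for 'max c^T x s.t. A x <= b, x >= 0' is:
  Dual:  min b^T y  s.t.  A^T y >= c,  y >= 0.

So the dual LP is:
  minimize  5y1 + 8y2 + 17y3 + 17y4
  subject to:
    y1 + 4y3 + y4 >= 4
    y2 + 2y3 + 3y4 >= 4
    y1, y2, y3, y4 >= 0

Solving the primal: x* = (1.7, 5.1).
  primal value c^T x* = 27.2.
Solving the dual: y* = (0, 0, 0.8, 0.8).
  dual value b^T y* = 27.2.
Strong duality: c^T x* = b^T y*. Confirmed.

27.2
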